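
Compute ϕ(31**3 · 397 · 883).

10069511760

φ(10443264841) = 10443264841 · (1 − 1/31) · (1 − 1/397) · (1 − 1/883)
       = 10443264841 · 10478160/10867081 = 10069511760.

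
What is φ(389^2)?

φ(151321) = 151321 · (1 − 1/389)
       = 151321 · 388/389 = 150932.

150932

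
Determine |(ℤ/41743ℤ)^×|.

Prime factorization: 41743 = 13**3 · 19.
φ(41743) = 41743 · (1 − 1/13) · (1 − 1/19)
       = 41743 · 216/247 = 36504.

36504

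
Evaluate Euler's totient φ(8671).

Prime factorization: 8671 = 13 * 23 * 29.
φ(13) = 13 − 1 = 12.
φ(23) = 23 − 1 = 22.
φ(29) = 29 − 1 = 28.
Multiply: 12 · 22 · 28 = 7392.

7392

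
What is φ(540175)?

Factor 540175: 540175 = 5^2 * 17 * 31 * 41.
φ(540175) = 540175 · (1 − 1/5) · (1 − 1/17) · (1 − 1/31) · (1 − 1/41)
       = 540175 · 76800/108035 = 384000.

384000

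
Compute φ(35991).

22680

Factor 35991: 35991 = 3^3 · 31 · 43.
φ(3^3) = 3^2·(3−1) = 9·2 = 18.
φ(31) = 31 − 1 = 30.
φ(43) = 43 − 1 = 42.
Multiply: 18 · 30 · 42 = 22680.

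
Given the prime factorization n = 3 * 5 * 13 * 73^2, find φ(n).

φ(1039155) = 1039155 · (1 − 1/3) · (1 − 1/5) · (1 − 1/13) · (1 − 1/73)
       = 1039155 · 6912/14235 = 504576.

504576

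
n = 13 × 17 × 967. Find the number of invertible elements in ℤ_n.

185472

φ(13) = 13 − 1 = 12.
φ(17) = 17 − 1 = 16.
φ(967) = 967 − 1 = 966.
Since φ is multiplicative, φ(213707) = 12 · 16 · 966 = 185472.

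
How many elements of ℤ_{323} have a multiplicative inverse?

First factor: 323 = 17 * 19.
φ(17) = 17 − 1 = 16.
φ(19) = 19 − 1 = 18.
Multiply: 16 · 18 = 288.

288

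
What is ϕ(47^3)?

φ(47^3) = 47^2·(47−1) = 2209·46 = 101614.

101614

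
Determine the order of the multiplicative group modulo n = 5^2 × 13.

φ(325) = 325 · (1 − 1/5) · (1 − 1/13)
       = 325 · 48/65 = 240.

240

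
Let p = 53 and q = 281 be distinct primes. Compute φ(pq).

φ(n) = (p − 1)(q − 1) = (53−1)(281−1) = 52·280 = 14560.

14560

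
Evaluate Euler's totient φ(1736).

Factor 1736: 1736 = 2**3 · 7 · 31.
φ(1736) = 1736 · (1 − 1/2) · (1 − 1/7) · (1 − 1/31)
       = 1736 · 180/434 = 720.

720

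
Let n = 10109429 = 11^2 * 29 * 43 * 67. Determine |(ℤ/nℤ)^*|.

8537760

φ(11^2) = 11^2 − 11^1 = 121 − 11 = 110.
φ(29) = 29 − 1 = 28.
φ(43) = 43 − 1 = 42.
φ(67) = 67 − 1 = 66.
Multiply: 110 · 28 · 42 · 66 = 8537760.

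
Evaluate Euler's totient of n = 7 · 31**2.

φ(7) = 7 − 1 = 6.
φ(31^2) = 31^2 − 31^1 = 961 − 31 = 930.
Since φ is multiplicative, φ(6727) = 6 · 930 = 5580.

5580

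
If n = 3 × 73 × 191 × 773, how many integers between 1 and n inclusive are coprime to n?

21121920

φ(3) = 3 − 1 = 2.
φ(73) = 73 − 1 = 72.
φ(191) = 191 − 1 = 190.
φ(773) = 773 − 1 = 772.
φ(32333817) = 2 × 72 × 190 × 772 = 21121920.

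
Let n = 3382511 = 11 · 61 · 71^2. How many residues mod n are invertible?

2982000

φ(11) = 11 − 1 = 10.
φ(61) = 61 − 1 = 60.
φ(71^2) = 71^2 − 71^1 = 5041 − 71 = 4970.
Since φ is multiplicative, φ(3382511) = 10 · 60 · 4970 = 2982000.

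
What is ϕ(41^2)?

φ(1681) = 1681 · (1 − 1/41)
       = 1681 · 40/41 = 1640.

1640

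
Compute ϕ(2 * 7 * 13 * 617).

φ(2) = 2 − 1 = 1.
φ(7) = 7 − 1 = 6.
φ(13) = 13 − 1 = 12.
φ(617) = 617 − 1 = 616.
Since φ is multiplicative, φ(112294) = 1 · 6 · 12 · 616 = 44352.

44352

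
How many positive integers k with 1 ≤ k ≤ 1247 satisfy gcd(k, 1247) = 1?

1176

Prime factorization: 1247 = 29 · 43.
φ(29) = 29 − 1 = 28.
φ(43) = 43 − 1 = 42.
φ(1247) = 28 × 42 = 1176.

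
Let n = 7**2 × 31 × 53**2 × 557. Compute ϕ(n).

φ(7^2) = 7^1·(7−1) = 7·6 = 42.
φ(31) = 31 − 1 = 30.
φ(53^2) = 53^2 − 53^1 = 2809 − 53 = 2756.
φ(557) = 557 − 1 = 556.
φ(2376647147) = 42 × 30 × 2756 × 556 = 1930743360.

1930743360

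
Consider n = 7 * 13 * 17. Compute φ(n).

1152

φ(7) = 7 − 1 = 6.
φ(13) = 13 − 1 = 12.
φ(17) = 17 − 1 = 16.
φ(1547) = 6 × 12 × 16 = 1152.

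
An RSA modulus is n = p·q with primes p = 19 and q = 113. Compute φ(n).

2016

φ(2147) = 2147 · (1 − 1/19) · (1 − 1/113)
       = 2147 · 2016/2147 = 2016.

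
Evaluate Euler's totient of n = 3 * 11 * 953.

19040

φ(31449) = 31449 · (1 − 1/3) · (1 − 1/11) · (1 − 1/953)
       = 31449 · 19040/31449 = 19040.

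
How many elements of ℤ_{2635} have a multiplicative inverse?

1920

Prime factorization: 2635 = 5 * 17 * 31.
φ(5) = 5 − 1 = 4.
φ(17) = 17 − 1 = 16.
φ(31) = 31 − 1 = 30.
φ(2635) = 4 × 16 × 30 = 1920.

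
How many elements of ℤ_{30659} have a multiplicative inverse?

27720

30659 = 23 · 31 · 43.
φ(30659) = 30659 · (1 − 1/23) · (1 − 1/31) · (1 − 1/43)
       = 30659 · 27720/30659 = 27720.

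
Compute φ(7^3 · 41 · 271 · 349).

φ(7^3) = 7^3 − 7^2 = 343 − 49 = 294.
φ(41) = 41 − 1 = 40.
φ(271) = 271 − 1 = 270.
φ(349) = 349 − 1 = 348.
Multiply: 294 · 40 · 270 · 348 = 1104969600.

1104969600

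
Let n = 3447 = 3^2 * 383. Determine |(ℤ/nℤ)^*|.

φ(3447) = 3447 · (1 − 1/3) · (1 − 1/383)
       = 3447 · 764/1149 = 2292.

2292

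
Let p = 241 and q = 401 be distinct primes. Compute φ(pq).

φ(n) = (p − 1)(q − 1) = (241−1)(401−1) = 240·400 = 96000.

96000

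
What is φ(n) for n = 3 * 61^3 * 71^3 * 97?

φ(23640548037081) = 23640548037081 · (1 − 1/3) · (1 − 1/61) · (1 − 1/71) · (1 − 1/97)
       = 23640548037081 · 806400/1260321 = 15126097190400.

15126097190400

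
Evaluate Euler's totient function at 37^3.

φ(50653) = 50653 · (1 − 1/37)
       = 50653 · 36/37 = 49284.

49284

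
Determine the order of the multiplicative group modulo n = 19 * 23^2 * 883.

φ(19) = 19 − 1 = 18.
φ(23^2) = 23^1·(23−1) = 23·22 = 506.
φ(883) = 883 − 1 = 882.
Multiply: 18 · 506 · 882 = 8033256.

8033256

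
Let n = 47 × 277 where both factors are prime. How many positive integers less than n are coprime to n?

12696

φ(pq) = (p−1)(q−1) = 46 · 276 = 12696.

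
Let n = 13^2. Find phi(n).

φ(169) = 169 · (1 − 1/13)
       = 169 · 12/13 = 156.

156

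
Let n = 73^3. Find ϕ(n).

383688

φ(389017) = 389017 · (1 − 1/73)
       = 389017 · 72/73 = 383688.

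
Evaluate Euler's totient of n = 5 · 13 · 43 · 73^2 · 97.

1017225216

φ(5) = 5 − 1 = 4.
φ(13) = 13 − 1 = 12.
φ(43) = 43 − 1 = 42.
φ(73^2) = 73^1·(73−1) = 73·72 = 5256.
φ(97) = 97 − 1 = 96.
Since φ is multiplicative, φ(1444771835) = 4 · 12 · 42 · 5256 · 96 = 1017225216.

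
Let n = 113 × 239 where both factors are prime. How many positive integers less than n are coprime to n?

φ(n) = (p − 1)(q − 1) = (113−1)(239−1) = 112·238 = 26656.

26656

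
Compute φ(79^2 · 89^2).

48260784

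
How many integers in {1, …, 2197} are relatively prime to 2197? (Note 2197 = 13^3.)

φ(2197) = 2197 · (1 − 1/13)
       = 2197 · 12/13 = 2028.

2028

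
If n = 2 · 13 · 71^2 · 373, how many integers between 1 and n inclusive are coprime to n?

φ(48887618) = 48887618 · (1 − 1/2) · (1 − 1/13) · (1 − 1/71) · (1 − 1/373)
       = 48887618 · 312480/688558 = 22186080.

22186080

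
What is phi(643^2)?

412806

φ(413449) = 413449 · (1 − 1/643)
       = 413449 · 642/643 = 412806.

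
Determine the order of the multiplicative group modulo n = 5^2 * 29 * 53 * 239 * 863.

φ(7925425225) = 7925425225 · (1 − 1/5) · (1 − 1/29) · (1 − 1/53) · (1 − 1/239) · (1 − 1/863)
       = 7925425225 · 1194828544/1585085045 = 5974142720.

5974142720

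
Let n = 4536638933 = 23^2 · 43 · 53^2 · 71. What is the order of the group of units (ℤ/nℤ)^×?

φ(23^2) = 23^2 − 23^1 = 529 − 23 = 506.
φ(43) = 43 − 1 = 42.
φ(53^2) = 53^1·(53−1) = 53·52 = 2756.
φ(71) = 71 − 1 = 70.
φ(4536638933) = 506 × 42 × 2756 × 70 = 4099935840.

4099935840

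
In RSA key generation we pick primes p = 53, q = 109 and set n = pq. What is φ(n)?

φ(53) = 53 − 1 = 52.
φ(109) = 109 − 1 = 108.
φ(5777) = 52 × 108 = 5616.

5616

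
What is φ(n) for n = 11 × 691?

φ(11) = 11 − 1 = 10.
φ(691) = 691 − 1 = 690.
Multiply: 10 · 690 = 6900.

6900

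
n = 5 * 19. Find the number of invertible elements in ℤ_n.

φ(95) = 95 · (1 − 1/5) · (1 − 1/19)
       = 95 · 72/95 = 72.

72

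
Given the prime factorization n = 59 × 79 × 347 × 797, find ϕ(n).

1245981984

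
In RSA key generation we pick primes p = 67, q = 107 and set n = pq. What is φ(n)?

6996

φ(n) = (p − 1)(q − 1) = (67−1)(107−1) = 66·106 = 6996.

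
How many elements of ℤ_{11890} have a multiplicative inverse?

11890 = 2 · 5 · 29 · 41.
φ(11890) = 11890 · (1 − 1/2) · (1 − 1/5) · (1 − 1/29) · (1 − 1/41)
       = 11890 · 4480/11890 = 4480.

4480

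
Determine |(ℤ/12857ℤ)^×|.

12857 = 13 · 23 · 43.
φ(13) = 13 − 1 = 12.
φ(23) = 23 − 1 = 22.
φ(43) = 43 − 1 = 42.
Since φ is multiplicative, φ(12857) = 12 · 22 · 42 = 11088.

11088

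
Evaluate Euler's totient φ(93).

Prime factorization: 93 = 3 · 31.
φ(3) = 3 − 1 = 2.
φ(31) = 31 − 1 = 30.
φ(93) = 2 × 30 = 60.

60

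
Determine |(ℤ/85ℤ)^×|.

85 = 5 * 17.
φ(85) = 85 · (1 − 1/5) · (1 − 1/17)
       = 85 · 64/85 = 64.

64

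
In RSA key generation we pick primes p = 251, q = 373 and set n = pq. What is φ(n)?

93000

φ(93623) = 93623 · (1 − 1/251) · (1 − 1/373)
       = 93623 · 93000/93623 = 93000.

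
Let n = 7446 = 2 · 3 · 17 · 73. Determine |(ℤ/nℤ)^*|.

φ(2) = 2 − 1 = 1.
φ(3) = 3 − 1 = 2.
φ(17) = 17 − 1 = 16.
φ(73) = 73 − 1 = 72.
Multiply: 1 · 2 · 16 · 72 = 2304.

2304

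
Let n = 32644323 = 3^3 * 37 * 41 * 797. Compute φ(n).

20632320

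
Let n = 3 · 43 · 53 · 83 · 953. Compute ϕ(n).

340983552

φ(3) = 3 − 1 = 2.
φ(43) = 43 − 1 = 42.
φ(53) = 53 − 1 = 52.
φ(83) = 83 − 1 = 82.
φ(953) = 953 − 1 = 952.
Multiply: 2 · 42 · 52 · 82 · 952 = 340983552.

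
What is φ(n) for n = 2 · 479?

φ(2) = 2 − 1 = 1.
φ(479) = 479 − 1 = 478.
Since φ is multiplicative, φ(958) = 1 · 478 = 478.

478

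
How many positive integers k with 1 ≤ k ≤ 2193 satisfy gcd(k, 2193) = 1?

1344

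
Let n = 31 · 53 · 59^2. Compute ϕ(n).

φ(31) = 31 − 1 = 30.
φ(53) = 53 − 1 = 52.
φ(59^2) = 59^2 − 59^1 = 3481 − 59 = 3422.
Since φ is multiplicative, φ(5719283) = 30 · 52 · 3422 = 5338320.

5338320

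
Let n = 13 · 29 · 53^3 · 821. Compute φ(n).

φ(13) = 13 − 1 = 12.
φ(29) = 29 − 1 = 28.
φ(53^3) = 53^2·(53−1) = 2809·52 = 146068.
φ(821) = 821 − 1 = 820.
Multiply: 12 · 28 · 146068 · 820 = 40244655360.

40244655360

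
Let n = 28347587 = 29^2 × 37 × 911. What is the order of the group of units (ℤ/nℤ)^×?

26601120

φ(29^2) = 29^1·(29−1) = 29·28 = 812.
φ(37) = 37 − 1 = 36.
φ(911) = 911 − 1 = 910.
Since φ is multiplicative, φ(28347587) = 812 · 36 · 910 = 26601120.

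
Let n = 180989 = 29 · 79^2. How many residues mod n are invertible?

φ(180989) = 180989 · (1 − 1/29) · (1 − 1/79)
       = 180989 · 2184/2291 = 172536.

172536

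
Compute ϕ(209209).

Prime factorization: 209209 = 7 · 11**2 · 13 · 19.
φ(7) = 7 − 1 = 6.
φ(11^2) = 11^1·(11−1) = 11·10 = 110.
φ(13) = 13 − 1 = 12.
φ(19) = 19 − 1 = 18.
φ(209209) = 6 × 110 × 12 × 18 = 142560.

142560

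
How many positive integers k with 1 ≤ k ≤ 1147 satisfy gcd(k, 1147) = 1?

Factor 1147: 1147 = 31 * 37.
φ(1147) = 1147 · (1 − 1/31) · (1 − 1/37)
       = 1147 · 1080/1147 = 1080.

1080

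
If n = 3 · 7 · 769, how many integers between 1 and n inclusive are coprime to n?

9216

φ(16149) = 16149 · (1 − 1/3) · (1 − 1/7) · (1 − 1/769)
       = 16149 · 9216/16149 = 9216.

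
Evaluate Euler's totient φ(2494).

1176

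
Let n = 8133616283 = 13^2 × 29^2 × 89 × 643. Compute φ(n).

7156461312

φ(13^2) = 13^1·(13−1) = 13·12 = 156.
φ(29^2) = 29^1·(29−1) = 29·28 = 812.
φ(89) = 89 − 1 = 88.
φ(643) = 643 − 1 = 642.
Multiply: 156 · 812 · 88 · 642 = 7156461312.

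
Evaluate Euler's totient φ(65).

48

Factor 65: 65 = 5 · 13.
φ(5) = 5 − 1 = 4.
φ(13) = 13 − 1 = 12.
Multiply: 4 · 12 = 48.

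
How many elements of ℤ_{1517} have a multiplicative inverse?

Factor 1517: 1517 = 37 * 41.
φ(37) = 37 − 1 = 36.
φ(41) = 41 − 1 = 40.
φ(1517) = 36 × 40 = 1440.

1440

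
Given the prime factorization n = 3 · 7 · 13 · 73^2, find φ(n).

756864

φ(3) = 3 − 1 = 2.
φ(7) = 7 − 1 = 6.
φ(13) = 13 − 1 = 12.
φ(73^2) = 73^1·(73−1) = 73·72 = 5256.
Since φ is multiplicative, φ(1454817) = 2 · 6 · 12 · 5256 = 756864.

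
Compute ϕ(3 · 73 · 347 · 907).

45140544

φ(68925651) = 68925651 · (1 − 1/3) · (1 − 1/73) · (1 − 1/347) · (1 − 1/907)
       = 68925651 · 45140544/68925651 = 45140544.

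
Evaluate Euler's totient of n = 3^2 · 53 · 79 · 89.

2141568

φ(3^2) = 3^1·(3−1) = 3·2 = 6.
φ(53) = 53 − 1 = 52.
φ(79) = 79 − 1 = 78.
φ(89) = 89 − 1 = 88.
Since φ is multiplicative, φ(3353787) = 6 · 52 · 78 · 88 = 2141568.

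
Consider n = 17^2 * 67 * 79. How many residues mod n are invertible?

φ(1529677) = 1529677 · (1 − 1/17) · (1 − 1/67) · (1 − 1/79)
       = 1529677 · 82368/89981 = 1400256.

1400256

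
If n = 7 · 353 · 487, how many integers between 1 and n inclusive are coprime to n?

1026432

φ(1203377) = 1203377 · (1 − 1/7) · (1 − 1/353) · (1 − 1/487)
       = 1203377 · 1026432/1203377 = 1026432.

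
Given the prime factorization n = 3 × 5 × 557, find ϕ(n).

φ(8355) = 8355 · (1 − 1/3) · (1 − 1/5) · (1 − 1/557)
       = 8355 · 4448/8355 = 4448.

4448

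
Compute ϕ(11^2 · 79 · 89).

φ(850751) = 850751 · (1 − 1/11) · (1 − 1/79) · (1 − 1/89)
       = 850751 · 68640/77341 = 755040.

755040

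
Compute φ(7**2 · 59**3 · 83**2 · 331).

19045272541680

φ(7^2) = 7^1·(7−1) = 7·6 = 42.
φ(59^3) = 59^2·(59−1) = 3481·58 = 201898.
φ(83^2) = 83^2 − 83^1 = 6889 − 83 = 6806.
φ(331) = 331 − 1 = 330.
Multiply: 42 · 201898 · 6806 · 330 = 19045272541680.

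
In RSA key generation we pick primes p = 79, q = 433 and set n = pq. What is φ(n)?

φ(n) = (p − 1)(q − 1) = (79−1)(433−1) = 78·432 = 33696.

33696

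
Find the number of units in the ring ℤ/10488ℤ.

3168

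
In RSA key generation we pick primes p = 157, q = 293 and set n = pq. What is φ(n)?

45552

For distinct primes, φ(pq) = (p−1)(q−1) = 156 × 292 = 45552.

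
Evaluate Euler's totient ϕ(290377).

241920

Factor 290377: 290377 = 17 · 19 · 29 · 31.
φ(17) = 17 − 1 = 16.
φ(19) = 19 − 1 = 18.
φ(29) = 29 − 1 = 28.
φ(31) = 31 − 1 = 30.
Multiply: 16 · 18 · 28 · 30 = 241920.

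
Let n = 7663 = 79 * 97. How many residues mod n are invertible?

7488

φ(79) = 79 − 1 = 78.
φ(97) = 97 − 1 = 96.
Since φ is multiplicative, φ(7663) = 78 · 96 = 7488.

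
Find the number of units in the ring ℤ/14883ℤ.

Factor 14883: 14883 = 3 · 11**2 · 41.
φ(14883) = 14883 · (1 − 1/3) · (1 − 1/11) · (1 − 1/41)
       = 14883 · 800/1353 = 8800.

8800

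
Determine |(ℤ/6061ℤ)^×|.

First factor: 6061 = 11 × 19 × 29.
φ(11) = 11 − 1 = 10.
φ(19) = 19 − 1 = 18.
φ(29) = 29 − 1 = 28.
Since φ is multiplicative, φ(6061) = 10 · 18 · 28 = 5040.

5040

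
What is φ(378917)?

378917 = 7**2 * 11 * 19 * 37.
φ(378917) = 378917 · (1 − 1/7) · (1 − 1/11) · (1 − 1/19) · (1 − 1/37)
       = 378917 · 38880/54131 = 272160.

272160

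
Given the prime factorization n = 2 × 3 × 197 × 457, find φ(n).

φ(2) = 2 − 1 = 1.
φ(3) = 3 − 1 = 2.
φ(197) = 197 − 1 = 196.
φ(457) = 457 − 1 = 456.
Multiply: 1 · 2 · 196 · 456 = 178752.

178752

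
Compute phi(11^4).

φ(14641) = 14641 · (1 − 1/11)
       = 14641 · 10/11 = 13310.

13310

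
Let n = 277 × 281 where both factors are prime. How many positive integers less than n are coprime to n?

77280

φ(pq) = (p−1)(q−1) = 276 · 280 = 77280.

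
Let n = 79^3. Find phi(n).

φ(493039) = 493039 · (1 − 1/79)
       = 493039 · 78/79 = 486798.

486798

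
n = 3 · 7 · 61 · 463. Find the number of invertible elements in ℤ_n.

332640

φ(3) = 3 − 1 = 2.
φ(7) = 7 − 1 = 6.
φ(61) = 61 − 1 = 60.
φ(463) = 463 − 1 = 462.
φ(593103) = 2 × 6 × 60 × 462 = 332640.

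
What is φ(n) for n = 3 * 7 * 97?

1152

φ(3) = 3 − 1 = 2.
φ(7) = 7 − 1 = 6.
φ(97) = 97 − 1 = 96.
φ(2037) = 2 × 6 × 96 = 1152.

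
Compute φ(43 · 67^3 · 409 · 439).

2223704653632

φ(2322098788759) = 2322098788759 · (1 − 1/43) · (1 − 1/67) · (1 − 1/409) · (1 − 1/439)
       = 2322098788759 · 495367488/517286431 = 2223704653632.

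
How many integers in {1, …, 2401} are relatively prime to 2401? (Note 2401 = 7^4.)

φ(7^4) = 7^4 − 7^3 = 2401 − 343 = 2058.

2058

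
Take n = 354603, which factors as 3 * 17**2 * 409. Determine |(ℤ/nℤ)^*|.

221952

φ(354603) = 354603 · (1 − 1/3) · (1 − 1/17) · (1 − 1/409)
       = 354603 · 13056/20859 = 221952.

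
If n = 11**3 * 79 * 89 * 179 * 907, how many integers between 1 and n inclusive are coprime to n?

1339401697920

φ(11^3) = 11^2·(11−1) = 121·10 = 1210.
φ(79) = 79 − 1 = 78.
φ(89) = 89 − 1 = 88.
φ(179) = 179 − 1 = 178.
φ(907) = 907 − 1 = 906.
Since φ is multiplicative, φ(1519341748133) = 1210 · 78 · 88 · 178 · 906 = 1339401697920.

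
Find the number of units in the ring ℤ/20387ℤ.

18144

Prime factorization: 20387 = 19 × 29 × 37.
φ(19) = 19 − 1 = 18.
φ(29) = 29 − 1 = 28.
φ(37) = 37 − 1 = 36.
Since φ is multiplicative, φ(20387) = 18 · 28 · 36 = 18144.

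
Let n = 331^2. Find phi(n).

109230

φ(109561) = 109561 · (1 − 1/331)
       = 109561 · 330/331 = 109230.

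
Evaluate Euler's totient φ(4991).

Factor 4991: 4991 = 7 · 23 · 31.
φ(7) = 7 − 1 = 6.
φ(23) = 23 − 1 = 22.
φ(31) = 31 − 1 = 30.
φ(4991) = 6 × 22 × 30 = 3960.

3960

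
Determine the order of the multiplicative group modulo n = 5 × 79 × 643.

φ(253985) = 253985 · (1 − 1/5) · (1 − 1/79) · (1 − 1/643)
       = 253985 · 200304/253985 = 200304.

200304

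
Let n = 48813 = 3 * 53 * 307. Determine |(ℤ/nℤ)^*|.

φ(48813) = 48813 · (1 − 1/3) · (1 − 1/53) · (1 − 1/307)
       = 48813 · 31824/48813 = 31824.

31824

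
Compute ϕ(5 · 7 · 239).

5712

φ(5) = 5 − 1 = 4.
φ(7) = 7 − 1 = 6.
φ(239) = 239 − 1 = 238.
φ(8365) = 4 × 6 × 238 = 5712.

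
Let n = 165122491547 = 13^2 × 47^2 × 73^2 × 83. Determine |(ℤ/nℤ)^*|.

145361533824

φ(13^2) = 13^2 − 13^1 = 169 − 13 = 156.
φ(47^2) = 47^1·(47−1) = 47·46 = 2162.
φ(73^2) = 73^1·(73−1) = 73·72 = 5256.
φ(83) = 83 − 1 = 82.
Multiply: 156 · 2162 · 5256 · 82 = 145361533824.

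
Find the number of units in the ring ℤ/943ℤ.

First factor: 943 = 23 · 41.
φ(943) = 943 · (1 − 1/23) · (1 − 1/41)
       = 943 · 880/943 = 880.

880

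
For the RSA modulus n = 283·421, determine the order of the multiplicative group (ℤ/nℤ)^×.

118440

φ(119143) = 119143 · (1 − 1/283) · (1 − 1/421)
       = 119143 · 118440/119143 = 118440.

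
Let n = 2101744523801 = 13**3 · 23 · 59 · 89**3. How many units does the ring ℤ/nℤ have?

1803770626944

φ(2101744523801) = 2101744523801 · (1 − 1/13) · (1 − 1/23) · (1 − 1/59) · (1 − 1/89)
       = 2101744523801 · 1347456/1570049 = 1803770626944.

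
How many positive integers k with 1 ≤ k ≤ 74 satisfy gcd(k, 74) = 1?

Factor 74: 74 = 2 × 37.
φ(74) = 74 · (1 − 1/2) · (1 − 1/37)
       = 74 · 36/74 = 36.

36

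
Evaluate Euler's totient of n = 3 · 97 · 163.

31104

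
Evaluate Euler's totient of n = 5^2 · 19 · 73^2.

1892160

φ(5^2) = 5^2 − 5^1 = 25 − 5 = 20.
φ(19) = 19 − 1 = 18.
φ(73^2) = 73^2 − 73^1 = 5329 − 73 = 5256.
Multiply: 20 · 18 · 5256 = 1892160.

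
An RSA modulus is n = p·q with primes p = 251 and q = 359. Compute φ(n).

89500

φ(pq) = (p−1)(q−1) = 250 · 358 = 89500.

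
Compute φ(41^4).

φ(41^4) = 41^3·(41−1) = 68921·40 = 2756840.

2756840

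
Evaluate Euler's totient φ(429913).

348480

First factor: 429913 = 11^3 × 17 × 19.
φ(11^3) = 11^2·(11−1) = 121·10 = 1210.
φ(17) = 17 − 1 = 16.
φ(19) = 19 − 1 = 18.
Multiply: 1210 · 16 · 18 = 348480.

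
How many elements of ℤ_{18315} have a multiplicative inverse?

First factor: 18315 = 3^2 × 5 × 11 × 37.
φ(3^2) = 3^1·(3−1) = 3·2 = 6.
φ(5) = 5 − 1 = 4.
φ(11) = 11 − 1 = 10.
φ(37) = 37 − 1 = 36.
Since φ is multiplicative, φ(18315) = 6 · 4 · 10 · 36 = 8640.

8640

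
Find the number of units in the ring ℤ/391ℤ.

Prime factorization: 391 = 17 × 23.
φ(391) = 391 · (1 − 1/17) · (1 − 1/23)
       = 391 · 352/391 = 352.

352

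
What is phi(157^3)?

3845244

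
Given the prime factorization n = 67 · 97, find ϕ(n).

6336

φ(67) = 67 − 1 = 66.
φ(97) = 97 − 1 = 96.
φ(6499) = 66 × 96 = 6336.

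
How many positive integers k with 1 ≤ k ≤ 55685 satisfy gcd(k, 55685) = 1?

Prime factorization: 55685 = 5 · 7 · 37 · 43.
φ(55685) = 55685 · (1 − 1/5) · (1 − 1/7) · (1 − 1/37) · (1 − 1/43)
       = 55685 · 36288/55685 = 36288.

36288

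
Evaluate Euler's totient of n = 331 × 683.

φ(331) = 331 − 1 = 330.
φ(683) = 683 − 1 = 682.
Since φ is multiplicative, φ(226073) = 330 · 682 = 225060.

225060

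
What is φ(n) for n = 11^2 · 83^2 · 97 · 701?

φ(11^2) = 11^1·(11−1) = 11·10 = 110.
φ(83^2) = 83^2 − 83^1 = 6889 − 83 = 6806.
φ(97) = 97 − 1 = 96.
φ(701) = 701 − 1 = 700.
Multiply: 110 · 6806 · 96 · 700 = 50309952000.

50309952000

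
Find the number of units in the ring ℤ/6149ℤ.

Factor 6149: 6149 = 11 · 13 · 43.
φ(11) = 11 − 1 = 10.
φ(13) = 13 − 1 = 12.
φ(43) = 43 − 1 = 42.
φ(6149) = 10 × 12 × 42 = 5040.

5040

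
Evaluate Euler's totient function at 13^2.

φ(13^2) = 13^2 − 13^1 = 169 − 13 = 156.

156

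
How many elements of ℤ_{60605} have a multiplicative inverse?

Prime factorization: 60605 = 5 × 17 × 23 × 31.
φ(5) = 5 − 1 = 4.
φ(17) = 17 − 1 = 16.
φ(23) = 23 − 1 = 22.
φ(31) = 31 − 1 = 30.
Multiply: 4 · 16 · 22 · 30 = 42240.

42240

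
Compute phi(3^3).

φ(3^3) = 3^2·(3−1) = 9·2 = 18.

18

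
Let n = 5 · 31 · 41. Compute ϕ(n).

4800

φ(5) = 5 − 1 = 4.
φ(31) = 31 − 1 = 30.
φ(41) = 41 − 1 = 40.
Since φ is multiplicative, φ(6355) = 4 · 30 · 40 = 4800.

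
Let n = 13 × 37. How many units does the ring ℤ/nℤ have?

φ(13) = 13 − 1 = 12.
φ(37) = 37 − 1 = 36.
Since φ is multiplicative, φ(481) = 12 · 36 = 432.

432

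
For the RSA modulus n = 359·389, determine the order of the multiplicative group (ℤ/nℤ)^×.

138904

φ(n) = (p − 1)(q − 1) = (359−1)(389−1) = 358·388 = 138904.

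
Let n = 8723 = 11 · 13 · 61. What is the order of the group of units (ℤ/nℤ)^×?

φ(8723) = 8723 · (1 − 1/11) · (1 − 1/13) · (1 − 1/61)
       = 8723 · 7200/8723 = 7200.

7200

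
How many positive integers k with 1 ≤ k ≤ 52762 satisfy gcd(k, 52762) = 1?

52762 = 2 · 23 · 31 · 37.
φ(52762) = 52762 · (1 − 1/2) · (1 − 1/23) · (1 − 1/31) · (1 − 1/37)
       = 52762 · 23760/52762 = 23760.

23760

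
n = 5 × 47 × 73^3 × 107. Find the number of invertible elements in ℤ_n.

φ(9781832465) = 9781832465 · (1 − 1/5) · (1 − 1/47) · (1 − 1/73) · (1 − 1/107)
       = 9781832465 · 1404288/1835585 = 7483450752.

7483450752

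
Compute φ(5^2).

20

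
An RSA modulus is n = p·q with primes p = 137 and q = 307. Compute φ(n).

41616

φ(42059) = 42059 · (1 − 1/137) · (1 − 1/307)
       = 42059 · 41616/42059 = 41616.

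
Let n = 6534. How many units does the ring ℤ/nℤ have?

1980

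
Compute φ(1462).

672

1462 = 2 * 17 * 43.
φ(1462) = 1462 · (1 − 1/2) · (1 − 1/17) · (1 − 1/43)
       = 1462 · 672/1462 = 672.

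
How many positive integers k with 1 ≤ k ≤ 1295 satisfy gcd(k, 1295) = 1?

Factor 1295: 1295 = 5 · 7 · 37.
φ(5) = 5 − 1 = 4.
φ(7) = 7 − 1 = 6.
φ(37) = 37 − 1 = 36.
Multiply: 4 · 6 · 36 = 864.

864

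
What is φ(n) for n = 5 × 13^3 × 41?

324480

φ(5) = 5 − 1 = 4.
φ(13^3) = 13^3 − 13^2 = 2197 − 169 = 2028.
φ(41) = 41 − 1 = 40.
φ(450385) = 4 × 2028 × 40 = 324480.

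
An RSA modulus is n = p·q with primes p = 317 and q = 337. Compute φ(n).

For distinct primes, φ(pq) = (p−1)(q−1) = 316 × 336 = 106176.

106176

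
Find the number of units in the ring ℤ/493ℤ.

First factor: 493 = 17 · 29.
φ(493) = 493 · (1 − 1/17) · (1 − 1/29)
       = 493 · 448/493 = 448.

448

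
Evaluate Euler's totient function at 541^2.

292140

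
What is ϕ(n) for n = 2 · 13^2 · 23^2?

φ(2) = 2 − 1 = 1.
φ(13^2) = 13^2 − 13^1 = 169 − 13 = 156.
φ(23^2) = 23^2 − 23^1 = 529 − 23 = 506.
Since φ is multiplicative, φ(178802) = 1 · 156 · 506 = 78936.

78936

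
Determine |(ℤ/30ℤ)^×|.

8

30 = 2 · 3 · 5.
φ(2) = 2 − 1 = 1.
φ(3) = 3 − 1 = 2.
φ(5) = 5 − 1 = 4.
Multiply: 1 · 2 · 4 = 8.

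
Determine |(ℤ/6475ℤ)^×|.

6475 = 5^2 · 7 · 37.
φ(6475) = 6475 · (1 − 1/5) · (1 − 1/7) · (1 − 1/37)
       = 6475 · 864/1295 = 4320.

4320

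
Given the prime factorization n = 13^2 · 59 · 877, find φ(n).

7926048

φ(13^2) = 13^2 − 13^1 = 169 − 13 = 156.
φ(59) = 59 − 1 = 58.
φ(877) = 877 − 1 = 876.
Multiply: 156 · 58 · 876 = 7926048.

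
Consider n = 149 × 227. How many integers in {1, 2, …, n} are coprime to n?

φ(149) = 149 − 1 = 148.
φ(227) = 227 − 1 = 226.
Multiply: 148 · 226 = 33448.

33448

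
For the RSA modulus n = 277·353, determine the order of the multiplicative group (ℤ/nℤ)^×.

97152

For distinct primes, φ(pq) = (p−1)(q−1) = 276 × 352 = 97152.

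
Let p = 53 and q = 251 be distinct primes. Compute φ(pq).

φ(pq) = (p−1)(q−1) = 52 · 250 = 13000.

13000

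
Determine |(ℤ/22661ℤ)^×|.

Prime factorization: 22661 = 17 · 31 · 43.
φ(17) = 17 − 1 = 16.
φ(31) = 31 − 1 = 30.
φ(43) = 43 − 1 = 42.
φ(22661) = 16 × 30 × 42 = 20160.

20160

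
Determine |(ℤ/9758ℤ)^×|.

3840

Prime factorization: 9758 = 2 × 7 × 17 × 41.
φ(2) = 2 − 1 = 1.
φ(7) = 7 − 1 = 6.
φ(17) = 17 − 1 = 16.
φ(41) = 41 − 1 = 40.
φ(9758) = 1 × 6 × 16 × 40 = 3840.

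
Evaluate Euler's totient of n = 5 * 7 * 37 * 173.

φ(5) = 5 − 1 = 4.
φ(7) = 7 − 1 = 6.
φ(37) = 37 − 1 = 36.
φ(173) = 173 − 1 = 172.
Since φ is multiplicative, φ(224035) = 4 · 6 · 36 · 172 = 148608.

148608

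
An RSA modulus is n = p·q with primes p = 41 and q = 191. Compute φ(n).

φ(41) = 41 − 1 = 40.
φ(191) = 191 − 1 = 190.
Since φ is multiplicative, φ(7831) = 40 · 190 = 7600.

7600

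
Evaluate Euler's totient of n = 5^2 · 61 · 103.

122400

φ(5^2) = 5^1·(5−1) = 5·4 = 20.
φ(61) = 61 − 1 = 60.
φ(103) = 103 − 1 = 102.
Multiply: 20 · 60 · 102 = 122400.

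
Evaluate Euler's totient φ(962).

432

Factor 962: 962 = 2 * 13 * 37.
φ(2) = 2 − 1 = 1.
φ(13) = 13 − 1 = 12.
φ(37) = 37 − 1 = 36.
Since φ is multiplicative, φ(962) = 1 · 12 · 36 = 432.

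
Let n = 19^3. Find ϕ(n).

φ(19^3) = 19^2·(19−1) = 361·18 = 6498.

6498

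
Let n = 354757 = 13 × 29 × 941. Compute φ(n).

φ(13) = 13 − 1 = 12.
φ(29) = 29 − 1 = 28.
φ(941) = 941 − 1 = 940.
Since φ is multiplicative, φ(354757) = 12 · 28 · 940 = 315840.

315840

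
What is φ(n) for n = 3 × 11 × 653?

13040

φ(21549) = 21549 · (1 − 1/3) · (1 − 1/11) · (1 − 1/653)
       = 21549 · 13040/21549 = 13040.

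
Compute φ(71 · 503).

35140

φ(35713) = 35713 · (1 − 1/71) · (1 − 1/503)
       = 35713 · 35140/35713 = 35140.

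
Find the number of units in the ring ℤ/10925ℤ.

7920

10925 = 5^2 * 19 * 23.
φ(10925) = 10925 · (1 − 1/5) · (1 − 1/19) · (1 − 1/23)
       = 10925 · 1584/2185 = 7920.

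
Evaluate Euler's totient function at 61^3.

φ(61^3) = 61^2·(61−1) = 3721·60 = 223260.

223260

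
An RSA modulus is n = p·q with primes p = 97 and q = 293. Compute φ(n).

φ(97) = 97 − 1 = 96.
φ(293) = 293 − 1 = 292.
Multiply: 96 · 292 = 28032.

28032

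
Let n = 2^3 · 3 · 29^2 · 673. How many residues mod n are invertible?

φ(13583832) = 13583832 · (1 − 1/2) · (1 − 1/3) · (1 − 1/29) · (1 − 1/673)
       = 13583832 · 37632/117102 = 4365312.

4365312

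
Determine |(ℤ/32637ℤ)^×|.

18480

32637 = 3 × 11 × 23 × 43.
φ(3) = 3 − 1 = 2.
φ(11) = 11 − 1 = 10.
φ(23) = 23 − 1 = 22.
φ(43) = 43 − 1 = 42.
Since φ is multiplicative, φ(32637) = 2 · 10 · 22 · 42 = 18480.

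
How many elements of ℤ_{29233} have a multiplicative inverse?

First factor: 29233 = 23 · 31 · 41.
φ(29233) = 29233 · (1 − 1/23) · (1 − 1/31) · (1 − 1/41)
       = 29233 · 26400/29233 = 26400.

26400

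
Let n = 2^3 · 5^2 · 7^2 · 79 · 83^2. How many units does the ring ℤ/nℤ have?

1783716480

φ(2^3) = 2^2·(2−1) = 4·1 = 4.
φ(5^2) = 5^1·(5−1) = 5·4 = 20.
φ(7^2) = 7^1·(7−1) = 7·6 = 42.
φ(79) = 79 − 1 = 78.
φ(83^2) = 83^2 − 83^1 = 6889 − 83 = 6806.
Since φ is multiplicative, φ(5333463800) = 4 · 20 · 42 · 78 · 6806 = 1783716480.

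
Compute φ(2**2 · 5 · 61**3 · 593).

φ(2^2) = 2^2 − 2^1 = 4 − 2 = 2.
φ(5) = 5 − 1 = 4.
φ(61^3) = 61^2·(61−1) = 3721·60 = 223260.
φ(593) = 593 − 1 = 592.
φ(2691994660) = 2 × 4 × 223260 × 592 = 1057359360.

1057359360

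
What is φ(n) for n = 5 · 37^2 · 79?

φ(5) = 5 − 1 = 4.
φ(37^2) = 37^2 − 37^1 = 1369 − 37 = 1332.
φ(79) = 79 − 1 = 78.
φ(540755) = 4 × 1332 × 78 = 415584.

415584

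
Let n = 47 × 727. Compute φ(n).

φ(34169) = 34169 · (1 − 1/47) · (1 − 1/727)
       = 34169 · 33396/34169 = 33396.

33396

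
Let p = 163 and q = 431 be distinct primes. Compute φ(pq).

69660

φ(163) = 163 − 1 = 162.
φ(431) = 431 − 1 = 430.
Multiply: 162 · 430 = 69660.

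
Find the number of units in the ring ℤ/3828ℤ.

Prime factorization: 3828 = 2^2 · 3 · 11 · 29.
φ(3828) = 3828 · (1 − 1/2) · (1 − 1/3) · (1 − 1/11) · (1 − 1/29)
       = 3828 · 560/1914 = 1120.

1120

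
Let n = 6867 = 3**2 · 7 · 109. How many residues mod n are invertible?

3888

φ(3^2) = 3^2 − 3^1 = 9 − 3 = 6.
φ(7) = 7 − 1 = 6.
φ(109) = 109 − 1 = 108.
Since φ is multiplicative, φ(6867) = 6 · 6 · 108 = 3888.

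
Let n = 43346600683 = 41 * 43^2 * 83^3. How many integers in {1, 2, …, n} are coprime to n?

φ(43346600683) = 43346600683 · (1 − 1/41) · (1 − 1/43) · (1 − 1/83)
       = 43346600683 · 137760/146329 = 40808231520.

40808231520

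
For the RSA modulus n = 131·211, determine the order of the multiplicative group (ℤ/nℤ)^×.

φ(27641) = 27641 · (1 − 1/131) · (1 − 1/211)
       = 27641 · 27300/27641 = 27300.

27300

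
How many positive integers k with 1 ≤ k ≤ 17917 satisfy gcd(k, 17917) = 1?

First factor: 17917 = 19 · 23 · 41.
φ(19) = 19 − 1 = 18.
φ(23) = 23 − 1 = 22.
φ(41) = 41 − 1 = 40.
Multiply: 18 · 22 · 40 = 15840.

15840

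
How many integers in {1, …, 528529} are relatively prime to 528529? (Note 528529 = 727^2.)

527802

φ(727^2) = 727^2 − 727^1 = 528529 − 727 = 527802.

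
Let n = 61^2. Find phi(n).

3660

φ(61^2) = 61^1·(61−1) = 61·60 = 3660.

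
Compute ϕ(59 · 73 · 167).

693216

φ(59) = 59 − 1 = 58.
φ(73) = 73 − 1 = 72.
φ(167) = 167 − 1 = 166.
Multiply: 58 · 72 · 166 = 693216.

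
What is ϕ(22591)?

20160

22591 = 19 · 29 · 41.
φ(19) = 19 − 1 = 18.
φ(29) = 29 − 1 = 28.
φ(41) = 41 − 1 = 40.
Since φ is multiplicative, φ(22591) = 18 · 28 · 40 = 20160.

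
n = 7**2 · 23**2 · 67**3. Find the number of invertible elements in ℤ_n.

6296415048

φ(7796077723) = 7796077723 · (1 − 1/7) · (1 − 1/23) · (1 − 1/67)
       = 7796077723 · 8712/10787 = 6296415048.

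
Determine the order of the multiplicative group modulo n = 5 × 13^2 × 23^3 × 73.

φ(750521395) = 750521395 · (1 − 1/5) · (1 − 1/13) · (1 − 1/23) · (1 − 1/73)
       = 750521395 · 76032/109135 = 522872064.

522872064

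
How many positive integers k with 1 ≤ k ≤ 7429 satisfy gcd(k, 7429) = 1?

6336

7429 = 17 * 19 * 23.
φ(7429) = 7429 · (1 − 1/17) · (1 − 1/19) · (1 − 1/23)
       = 7429 · 6336/7429 = 6336.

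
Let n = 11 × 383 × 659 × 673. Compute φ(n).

φ(11) = 11 − 1 = 10.
φ(383) = 383 − 1 = 382.
φ(659) = 659 − 1 = 658.
φ(673) = 673 − 1 = 672.
Since φ is multiplicative, φ(1868494991) = 10 · 382 · 658 · 672 = 1689112320.

1689112320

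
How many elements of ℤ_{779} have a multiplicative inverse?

Factor 779: 779 = 19 * 41.
φ(19) = 19 − 1 = 18.
φ(41) = 41 − 1 = 40.
Multiply: 18 · 40 = 720.

720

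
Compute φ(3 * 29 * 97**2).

φ(818583) = 818583 · (1 − 1/3) · (1 − 1/29) · (1 − 1/97)
       = 818583 · 5376/8439 = 521472.

521472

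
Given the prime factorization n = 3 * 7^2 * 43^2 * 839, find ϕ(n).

127127952

φ(228042717) = 228042717 · (1 − 1/3) · (1 − 1/7) · (1 − 1/43) · (1 − 1/839)
       = 228042717 · 422352/757617 = 127127952.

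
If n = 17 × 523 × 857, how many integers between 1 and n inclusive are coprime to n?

7149312

φ(17) = 17 − 1 = 16.
φ(523) = 523 − 1 = 522.
φ(857) = 857 − 1 = 856.
Multiply: 16 · 522 · 856 = 7149312.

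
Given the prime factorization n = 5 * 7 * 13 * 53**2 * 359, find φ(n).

φ(458836105) = 458836105 · (1 − 1/5) · (1 − 1/7) · (1 − 1/13) · (1 − 1/53) · (1 − 1/359)
       = 458836105 · 5361408/8657285 = 284154624.

284154624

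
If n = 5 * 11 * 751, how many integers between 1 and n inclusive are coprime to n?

30000

φ(5) = 5 − 1 = 4.
φ(11) = 11 − 1 = 10.
φ(751) = 751 − 1 = 750.
φ(41305) = 4 × 10 × 750 = 30000.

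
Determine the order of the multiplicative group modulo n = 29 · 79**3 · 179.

2426201232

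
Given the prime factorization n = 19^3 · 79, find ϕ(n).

506844

φ(19^3) = 19^2·(19−1) = 361·18 = 6498.
φ(79) = 79 − 1 = 78.
φ(541861) = 6498 × 78 = 506844.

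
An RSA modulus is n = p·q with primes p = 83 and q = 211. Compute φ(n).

For distinct primes, φ(pq) = (p−1)(q−1) = 82 × 210 = 17220.

17220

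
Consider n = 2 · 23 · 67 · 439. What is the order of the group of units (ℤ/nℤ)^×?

φ(2) = 2 − 1 = 1.
φ(23) = 23 − 1 = 22.
φ(67) = 67 − 1 = 66.
φ(439) = 439 − 1 = 438.
Multiply: 1 · 22 · 66 · 438 = 635976.

635976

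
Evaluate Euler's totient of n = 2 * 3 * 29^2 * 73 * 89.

φ(32783862) = 32783862 · (1 − 1/2) · (1 − 1/3) · (1 − 1/29) · (1 − 1/73) · (1 − 1/89)
       = 32783862 · 354816/1130478 = 10289664.

10289664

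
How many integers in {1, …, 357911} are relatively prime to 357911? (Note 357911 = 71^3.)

352870

φ(71^3) = 71^3 − 71^2 = 357911 − 5041 = 352870.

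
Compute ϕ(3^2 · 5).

24

φ(45) = 45 · (1 − 1/3) · (1 − 1/5)
       = 45 · 8/15 = 24.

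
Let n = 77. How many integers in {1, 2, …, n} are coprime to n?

77 = 7 · 11.
φ(77) = 77 · (1 − 1/7) · (1 − 1/11)
       = 77 · 60/77 = 60.

60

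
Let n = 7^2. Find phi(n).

42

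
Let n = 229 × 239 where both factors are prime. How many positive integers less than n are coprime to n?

φ(n) = (p − 1)(q − 1) = (229−1)(239−1) = 228·238 = 54264.

54264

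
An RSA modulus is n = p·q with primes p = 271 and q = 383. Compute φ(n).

φ(n) = (p − 1)(q − 1) = (271−1)(383−1) = 270·382 = 103140.

103140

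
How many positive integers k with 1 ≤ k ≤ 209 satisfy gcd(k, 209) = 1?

First factor: 209 = 11 · 19.
φ(11) = 11 − 1 = 10.
φ(19) = 19 − 1 = 18.
φ(209) = 10 × 18 = 180.

180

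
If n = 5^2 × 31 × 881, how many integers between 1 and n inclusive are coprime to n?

φ(682775) = 682775 · (1 − 1/5) · (1 − 1/31) · (1 − 1/881)
       = 682775 · 105600/136555 = 528000.

528000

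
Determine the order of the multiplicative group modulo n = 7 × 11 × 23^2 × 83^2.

206630160

φ(280609637) = 280609637 · (1 − 1/7) · (1 − 1/11) · (1 − 1/23) · (1 − 1/83)
       = 280609637 · 108240/146993 = 206630160.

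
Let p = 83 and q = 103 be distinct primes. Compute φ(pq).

φ(8549) = 8549 · (1 − 1/83) · (1 − 1/103)
       = 8549 · 8364/8549 = 8364.

8364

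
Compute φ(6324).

1920

Factor 6324: 6324 = 2^2 · 3 · 17 · 31.
φ(6324) = 6324 · (1 − 1/2) · (1 − 1/3) · (1 − 1/17) · (1 − 1/31)
       = 6324 · 960/3162 = 1920.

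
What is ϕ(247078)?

104832

Prime factorization: 247078 = 2 * 13^2 * 17 * 43.
φ(2) = 2 − 1 = 1.
φ(13^2) = 13^1·(13−1) = 13·12 = 156.
φ(17) = 17 − 1 = 16.
φ(43) = 43 − 1 = 42.
Multiply: 1 · 156 · 16 · 42 = 104832.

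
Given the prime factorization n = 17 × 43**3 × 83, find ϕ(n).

101887296

φ(17) = 17 − 1 = 16.
φ(43^3) = 43^3 − 43^2 = 79507 − 1849 = 77658.
φ(83) = 83 − 1 = 82.
Since φ is multiplicative, φ(112184377) = 16 · 77658 · 82 = 101887296.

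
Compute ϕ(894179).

First factor: 894179 = 11 * 13**3 * 37.
φ(894179) = 894179 · (1 − 1/11) · (1 − 1/13) · (1 − 1/37)
       = 894179 · 4320/5291 = 730080.

730080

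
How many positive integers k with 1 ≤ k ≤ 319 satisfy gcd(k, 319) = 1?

319 = 11 · 29.
φ(319) = 319 · (1 − 1/11) · (1 − 1/29)
       = 319 · 280/319 = 280.

280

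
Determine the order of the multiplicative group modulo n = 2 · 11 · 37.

360

φ(814) = 814 · (1 − 1/2) · (1 − 1/11) · (1 − 1/37)
       = 814 · 360/814 = 360.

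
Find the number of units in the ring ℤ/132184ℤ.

Prime factorization: 132184 = 2^3 * 13 * 31 * 41.
φ(2^3) = 2^2·(2−1) = 4·1 = 4.
φ(13) = 13 − 1 = 12.
φ(31) = 31 − 1 = 30.
φ(41) = 41 − 1 = 40.
Multiply: 4 · 12 · 30 · 40 = 57600.

57600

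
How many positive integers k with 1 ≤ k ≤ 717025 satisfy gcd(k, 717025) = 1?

517440

Prime factorization: 717025 = 5^2 * 23 * 29 * 43.
φ(5^2) = 5^2 − 5^1 = 25 − 5 = 20.
φ(23) = 23 − 1 = 22.
φ(29) = 29 − 1 = 28.
φ(43) = 43 − 1 = 42.
φ(717025) = 20 × 22 × 28 × 42 = 517440.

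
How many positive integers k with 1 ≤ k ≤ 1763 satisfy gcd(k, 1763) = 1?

First factor: 1763 = 41 · 43.
φ(1763) = 1763 · (1 − 1/41) · (1 − 1/43)
       = 1763 · 1680/1763 = 1680.

1680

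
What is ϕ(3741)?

3741 = 3 × 29 × 43.
φ(3741) = 3741 · (1 − 1/3) · (1 − 1/29) · (1 − 1/43)
       = 3741 · 2352/3741 = 2352.

2352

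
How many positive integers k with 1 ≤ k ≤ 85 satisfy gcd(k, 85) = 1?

64

Factor 85: 85 = 5 × 17.
φ(5) = 5 − 1 = 4.
φ(17) = 17 − 1 = 16.
Since φ is multiplicative, φ(85) = 4 · 16 = 64.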